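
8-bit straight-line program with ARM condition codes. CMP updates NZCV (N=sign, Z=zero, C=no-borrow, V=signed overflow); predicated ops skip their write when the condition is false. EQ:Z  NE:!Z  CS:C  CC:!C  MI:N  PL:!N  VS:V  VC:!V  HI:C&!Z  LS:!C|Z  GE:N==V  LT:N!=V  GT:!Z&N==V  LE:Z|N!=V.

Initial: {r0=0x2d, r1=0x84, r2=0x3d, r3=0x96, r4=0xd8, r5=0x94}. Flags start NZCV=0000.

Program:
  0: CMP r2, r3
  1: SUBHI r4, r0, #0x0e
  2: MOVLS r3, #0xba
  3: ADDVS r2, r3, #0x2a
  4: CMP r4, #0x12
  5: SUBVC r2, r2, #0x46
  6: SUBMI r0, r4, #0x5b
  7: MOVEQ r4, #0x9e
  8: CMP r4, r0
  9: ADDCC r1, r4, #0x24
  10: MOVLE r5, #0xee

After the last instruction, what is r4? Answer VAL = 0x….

VAL = 0xd8

[0] flags=1001 → (cmp)
[1] flags=1001 HI?F → skip
[2] flags=1001 LS?T → r3=0xba
[3] flags=1001 VS?T → r2=0xe4
[4] flags=1010 → (cmp)
[5] flags=1010 VC?T → r2=0x9e
[6] flags=1010 MI?T → r0=0x7d
[7] flags=1010 EQ?F → skip
[8] flags=0011 → (cmp)
[9] flags=0011 CC?F → skip
[10] flags=0011 LE?T → r5=0xee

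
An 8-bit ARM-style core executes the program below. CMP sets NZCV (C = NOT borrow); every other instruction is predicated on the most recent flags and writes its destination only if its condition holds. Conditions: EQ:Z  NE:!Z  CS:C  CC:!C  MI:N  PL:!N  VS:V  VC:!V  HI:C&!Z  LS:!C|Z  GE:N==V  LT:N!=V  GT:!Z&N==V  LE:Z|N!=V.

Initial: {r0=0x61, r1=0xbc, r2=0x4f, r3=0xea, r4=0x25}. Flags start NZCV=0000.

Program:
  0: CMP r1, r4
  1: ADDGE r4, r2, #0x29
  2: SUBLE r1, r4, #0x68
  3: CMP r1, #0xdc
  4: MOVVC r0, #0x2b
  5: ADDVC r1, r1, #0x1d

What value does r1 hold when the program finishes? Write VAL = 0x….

[0] flags=1010 → (cmp)
[1] flags=1010 GE?F → skip
[2] flags=1010 LE?T → r1=0xbd
[3] flags=1000 → (cmp)
[4] flags=1000 VC?T → r0=0x2b
[5] flags=1000 VC?T → r1=0xda

VAL = 0xda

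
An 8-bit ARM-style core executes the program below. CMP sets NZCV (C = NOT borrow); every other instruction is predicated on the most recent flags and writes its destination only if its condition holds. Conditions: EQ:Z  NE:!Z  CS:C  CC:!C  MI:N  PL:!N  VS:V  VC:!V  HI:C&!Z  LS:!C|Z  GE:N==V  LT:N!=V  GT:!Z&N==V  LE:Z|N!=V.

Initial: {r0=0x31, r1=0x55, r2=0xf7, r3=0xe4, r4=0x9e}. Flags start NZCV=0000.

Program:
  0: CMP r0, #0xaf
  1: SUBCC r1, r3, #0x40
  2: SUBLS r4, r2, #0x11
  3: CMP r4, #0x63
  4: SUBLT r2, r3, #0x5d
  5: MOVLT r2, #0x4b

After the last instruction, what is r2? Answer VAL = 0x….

[0] flags=1001 → (cmp)
[1] flags=1001 CC?T → r1=0xa4
[2] flags=1001 LS?T → r4=0xe6
[3] flags=1010 → (cmp)
[4] flags=1010 LT?T → r2=0x87
[5] flags=1010 LT?T → r2=0x4b

VAL = 0x4b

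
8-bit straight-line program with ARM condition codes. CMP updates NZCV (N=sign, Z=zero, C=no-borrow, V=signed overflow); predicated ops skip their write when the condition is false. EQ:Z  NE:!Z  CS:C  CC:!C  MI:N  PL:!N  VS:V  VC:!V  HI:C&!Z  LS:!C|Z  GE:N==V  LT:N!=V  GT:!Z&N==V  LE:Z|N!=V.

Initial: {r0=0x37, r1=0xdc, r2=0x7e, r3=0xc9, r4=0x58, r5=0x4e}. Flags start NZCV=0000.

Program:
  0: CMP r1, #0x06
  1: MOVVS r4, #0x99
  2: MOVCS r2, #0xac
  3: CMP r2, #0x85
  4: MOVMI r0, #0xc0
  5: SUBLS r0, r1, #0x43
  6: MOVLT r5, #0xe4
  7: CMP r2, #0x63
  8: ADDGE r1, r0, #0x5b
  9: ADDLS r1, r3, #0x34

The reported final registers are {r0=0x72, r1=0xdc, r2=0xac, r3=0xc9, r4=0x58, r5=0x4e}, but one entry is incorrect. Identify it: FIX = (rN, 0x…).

0: ✓ CMP  NZCV=1010
1: · MOVVS
2: ✓ MOVCS  r2←0xac
3: ✓ CMP  NZCV=0010
4: · MOVMI
5: · SUBLS
6: · MOVLT
7: ✓ CMP  NZCV=0011
8: · ADDGE
9: · ADDLS

FIX = (r0, 0x37)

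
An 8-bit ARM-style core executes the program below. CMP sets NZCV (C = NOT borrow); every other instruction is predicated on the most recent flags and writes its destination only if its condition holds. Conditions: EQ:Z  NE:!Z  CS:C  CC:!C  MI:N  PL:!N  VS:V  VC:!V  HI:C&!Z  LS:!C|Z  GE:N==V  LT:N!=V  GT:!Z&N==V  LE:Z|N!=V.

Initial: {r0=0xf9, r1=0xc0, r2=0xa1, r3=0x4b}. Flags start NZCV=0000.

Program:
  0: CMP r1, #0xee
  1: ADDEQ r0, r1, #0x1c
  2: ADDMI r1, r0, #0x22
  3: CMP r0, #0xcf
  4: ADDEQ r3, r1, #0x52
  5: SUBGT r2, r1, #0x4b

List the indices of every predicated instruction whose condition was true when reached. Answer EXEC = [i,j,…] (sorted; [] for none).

0: ✓ CMP  NZCV=1000
1: · ADDEQ
2: ✓ ADDMI  r1←0x1b
3: ✓ CMP  NZCV=0010
4: · ADDEQ
5: ✓ SUBGT  r2←0xd0

EXEC = [2,5]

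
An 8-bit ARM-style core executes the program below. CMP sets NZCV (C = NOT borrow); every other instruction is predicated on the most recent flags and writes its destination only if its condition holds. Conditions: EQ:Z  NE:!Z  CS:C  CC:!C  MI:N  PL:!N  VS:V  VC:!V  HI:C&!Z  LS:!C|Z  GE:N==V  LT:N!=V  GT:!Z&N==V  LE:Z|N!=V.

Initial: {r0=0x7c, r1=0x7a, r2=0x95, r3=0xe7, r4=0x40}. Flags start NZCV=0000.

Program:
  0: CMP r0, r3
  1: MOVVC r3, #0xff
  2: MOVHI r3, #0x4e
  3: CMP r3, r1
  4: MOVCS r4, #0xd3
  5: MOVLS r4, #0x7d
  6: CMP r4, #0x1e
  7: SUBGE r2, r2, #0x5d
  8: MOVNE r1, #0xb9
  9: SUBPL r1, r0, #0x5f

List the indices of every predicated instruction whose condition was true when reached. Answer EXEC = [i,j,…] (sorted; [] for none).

[0] flags=1001 → (cmp)
[1] flags=1001 VC?F → skip
[2] flags=1001 HI?F → skip
[3] flags=0011 → (cmp)
[4] flags=0011 CS?T → r4=0xd3
[5] flags=0011 LS?F → skip
[6] flags=1010 → (cmp)
[7] flags=1010 GE?F → skip
[8] flags=1010 NE?T → r1=0xb9
[9] flags=1010 PL?F → skip

EXEC = [4,8]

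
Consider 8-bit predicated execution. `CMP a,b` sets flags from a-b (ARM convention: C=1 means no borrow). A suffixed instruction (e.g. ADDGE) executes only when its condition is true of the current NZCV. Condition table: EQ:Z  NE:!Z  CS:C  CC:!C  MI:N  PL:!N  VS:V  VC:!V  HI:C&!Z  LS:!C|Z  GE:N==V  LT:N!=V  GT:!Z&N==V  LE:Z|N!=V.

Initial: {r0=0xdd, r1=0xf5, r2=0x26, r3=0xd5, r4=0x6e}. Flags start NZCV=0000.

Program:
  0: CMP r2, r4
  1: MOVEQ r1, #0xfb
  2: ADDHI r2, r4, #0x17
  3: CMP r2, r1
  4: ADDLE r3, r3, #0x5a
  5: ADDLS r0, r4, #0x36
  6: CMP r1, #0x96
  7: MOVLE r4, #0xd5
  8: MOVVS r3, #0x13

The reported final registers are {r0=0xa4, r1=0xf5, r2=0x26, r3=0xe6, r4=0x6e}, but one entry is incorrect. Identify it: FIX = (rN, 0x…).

[0] flags=1000 → (cmp)
[1] flags=1000 EQ?F → skip
[2] flags=1000 HI?F → skip
[3] flags=0000 → (cmp)
[4] flags=0000 LE?F → skip
[5] flags=0000 LS?T → r0=0xa4
[6] flags=0010 → (cmp)
[7] flags=0010 LE?F → skip
[8] flags=0010 VS?F → skip

FIX = (r3, 0xd5)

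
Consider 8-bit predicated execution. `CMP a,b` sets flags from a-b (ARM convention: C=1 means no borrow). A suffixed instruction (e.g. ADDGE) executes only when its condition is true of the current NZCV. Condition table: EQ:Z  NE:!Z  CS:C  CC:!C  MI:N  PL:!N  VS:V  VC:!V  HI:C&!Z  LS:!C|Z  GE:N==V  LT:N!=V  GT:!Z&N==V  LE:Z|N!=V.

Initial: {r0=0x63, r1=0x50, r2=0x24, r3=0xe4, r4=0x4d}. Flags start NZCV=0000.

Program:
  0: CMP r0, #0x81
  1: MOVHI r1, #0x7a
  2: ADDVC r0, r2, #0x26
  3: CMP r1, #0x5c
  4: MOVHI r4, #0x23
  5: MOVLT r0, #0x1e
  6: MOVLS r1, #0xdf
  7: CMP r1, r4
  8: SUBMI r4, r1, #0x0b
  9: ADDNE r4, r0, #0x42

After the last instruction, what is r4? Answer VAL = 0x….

[0] flags=1001 → (cmp)
[1] flags=1001 HI?F → skip
[2] flags=1001 VC?F → skip
[3] flags=1000 → (cmp)
[4] flags=1000 HI?F → skip
[5] flags=1000 LT?T → r0=0x1e
[6] flags=1000 LS?T → r1=0xdf
[7] flags=1010 → (cmp)
[8] flags=1010 MI?T → r4=0xd4
[9] flags=1010 NE?T → r4=0x60

VAL = 0x60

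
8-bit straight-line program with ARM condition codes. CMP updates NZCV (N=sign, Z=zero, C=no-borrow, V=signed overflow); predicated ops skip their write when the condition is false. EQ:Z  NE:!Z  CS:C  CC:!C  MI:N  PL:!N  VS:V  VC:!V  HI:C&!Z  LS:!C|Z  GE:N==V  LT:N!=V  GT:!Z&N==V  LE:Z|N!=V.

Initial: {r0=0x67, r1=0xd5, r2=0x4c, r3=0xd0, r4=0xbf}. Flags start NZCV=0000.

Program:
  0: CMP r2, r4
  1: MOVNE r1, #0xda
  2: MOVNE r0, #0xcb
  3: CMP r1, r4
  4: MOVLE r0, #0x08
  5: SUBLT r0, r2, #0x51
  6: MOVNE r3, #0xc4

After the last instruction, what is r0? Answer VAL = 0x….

VAL = 0xcb

0: ✓ CMP  NZCV=1001
1: ✓ MOVNE  r1←0xda
2: ✓ MOVNE  r0←0xcb
3: ✓ CMP  NZCV=0010
4: · MOVLE
5: · SUBLT
6: ✓ MOVNE  r3←0xc4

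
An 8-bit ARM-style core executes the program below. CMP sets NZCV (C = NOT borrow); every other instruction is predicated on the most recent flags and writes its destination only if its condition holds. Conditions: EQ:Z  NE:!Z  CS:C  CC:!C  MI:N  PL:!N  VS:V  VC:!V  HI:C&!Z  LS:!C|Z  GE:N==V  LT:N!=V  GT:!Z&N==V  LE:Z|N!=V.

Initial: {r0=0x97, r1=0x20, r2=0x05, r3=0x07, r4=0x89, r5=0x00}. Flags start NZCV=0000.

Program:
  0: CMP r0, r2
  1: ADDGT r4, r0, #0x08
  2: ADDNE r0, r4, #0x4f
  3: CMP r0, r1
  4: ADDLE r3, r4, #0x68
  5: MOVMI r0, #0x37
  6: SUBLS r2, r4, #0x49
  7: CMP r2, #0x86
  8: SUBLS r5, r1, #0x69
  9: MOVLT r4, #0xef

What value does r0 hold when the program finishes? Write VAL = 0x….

[0] flags=1010 → (cmp)
[1] flags=1010 GT?F → skip
[2] flags=1010 NE?T → r0=0xd8
[3] flags=1010 → (cmp)
[4] flags=1010 LE?T → r3=0xf1
[5] flags=1010 MI?T → r0=0x37
[6] flags=1010 LS?F → skip
[7] flags=0000 → (cmp)
[8] flags=0000 LS?T → r5=0xb7
[9] flags=0000 LT?F → skip

VAL = 0x37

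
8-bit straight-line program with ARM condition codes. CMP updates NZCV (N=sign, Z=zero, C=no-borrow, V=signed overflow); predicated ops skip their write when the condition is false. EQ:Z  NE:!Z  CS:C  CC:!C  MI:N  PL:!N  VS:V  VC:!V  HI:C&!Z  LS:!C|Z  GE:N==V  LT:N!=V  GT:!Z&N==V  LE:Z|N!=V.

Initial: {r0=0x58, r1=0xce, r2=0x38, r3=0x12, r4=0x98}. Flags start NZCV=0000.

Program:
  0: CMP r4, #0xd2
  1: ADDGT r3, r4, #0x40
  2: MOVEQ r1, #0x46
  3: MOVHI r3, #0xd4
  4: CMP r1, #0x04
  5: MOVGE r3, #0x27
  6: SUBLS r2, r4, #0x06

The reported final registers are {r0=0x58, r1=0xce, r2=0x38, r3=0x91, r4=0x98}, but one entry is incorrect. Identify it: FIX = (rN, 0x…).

FIX = (r3, 0x12)

0: ✓ CMP  NZCV=1000
1: · ADDGT
2: · MOVEQ
3: · MOVHI
4: ✓ CMP  NZCV=1010
5: · MOVGE
6: · SUBLS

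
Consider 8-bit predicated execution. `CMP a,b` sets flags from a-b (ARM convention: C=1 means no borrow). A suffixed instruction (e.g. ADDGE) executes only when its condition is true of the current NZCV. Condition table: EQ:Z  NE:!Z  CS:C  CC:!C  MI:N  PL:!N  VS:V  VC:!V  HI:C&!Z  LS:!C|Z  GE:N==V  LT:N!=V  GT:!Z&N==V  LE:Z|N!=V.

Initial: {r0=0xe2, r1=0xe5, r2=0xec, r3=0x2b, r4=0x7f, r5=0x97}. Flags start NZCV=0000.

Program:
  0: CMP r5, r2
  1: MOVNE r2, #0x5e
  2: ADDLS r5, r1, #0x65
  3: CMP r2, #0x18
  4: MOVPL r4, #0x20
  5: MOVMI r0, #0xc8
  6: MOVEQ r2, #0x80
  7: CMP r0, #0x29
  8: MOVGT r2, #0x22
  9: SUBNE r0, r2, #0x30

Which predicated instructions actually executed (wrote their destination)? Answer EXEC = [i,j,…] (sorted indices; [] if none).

[0] flags=1000 → (cmp)
[1] flags=1000 NE?T → r2=0x5e
[2] flags=1000 LS?T → r5=0x4a
[3] flags=0010 → (cmp)
[4] flags=0010 PL?T → r4=0x20
[5] flags=0010 MI?F → skip
[6] flags=0010 EQ?F → skip
[7] flags=1010 → (cmp)
[8] flags=1010 GT?F → skip
[9] flags=1010 NE?T → r0=0x2e

EXEC = [1,2,4,9]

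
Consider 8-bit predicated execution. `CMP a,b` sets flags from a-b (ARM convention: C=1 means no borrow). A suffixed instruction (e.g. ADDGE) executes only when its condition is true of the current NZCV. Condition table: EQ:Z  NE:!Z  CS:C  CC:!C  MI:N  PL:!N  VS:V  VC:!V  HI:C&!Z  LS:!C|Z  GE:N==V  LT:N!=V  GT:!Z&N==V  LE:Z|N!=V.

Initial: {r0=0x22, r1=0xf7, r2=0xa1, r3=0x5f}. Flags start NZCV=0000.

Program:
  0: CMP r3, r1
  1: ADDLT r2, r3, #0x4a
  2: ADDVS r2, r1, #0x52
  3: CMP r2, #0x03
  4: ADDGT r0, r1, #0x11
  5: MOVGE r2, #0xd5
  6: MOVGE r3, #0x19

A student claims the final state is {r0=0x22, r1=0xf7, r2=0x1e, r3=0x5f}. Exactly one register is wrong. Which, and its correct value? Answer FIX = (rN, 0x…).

FIX = (r2, 0xa1)

0: ✓ CMP  NZCV=0000
1: · ADDLT
2: · ADDVS
3: ✓ CMP  NZCV=1010
4: · ADDGT
5: · MOVGE
6: · MOVGE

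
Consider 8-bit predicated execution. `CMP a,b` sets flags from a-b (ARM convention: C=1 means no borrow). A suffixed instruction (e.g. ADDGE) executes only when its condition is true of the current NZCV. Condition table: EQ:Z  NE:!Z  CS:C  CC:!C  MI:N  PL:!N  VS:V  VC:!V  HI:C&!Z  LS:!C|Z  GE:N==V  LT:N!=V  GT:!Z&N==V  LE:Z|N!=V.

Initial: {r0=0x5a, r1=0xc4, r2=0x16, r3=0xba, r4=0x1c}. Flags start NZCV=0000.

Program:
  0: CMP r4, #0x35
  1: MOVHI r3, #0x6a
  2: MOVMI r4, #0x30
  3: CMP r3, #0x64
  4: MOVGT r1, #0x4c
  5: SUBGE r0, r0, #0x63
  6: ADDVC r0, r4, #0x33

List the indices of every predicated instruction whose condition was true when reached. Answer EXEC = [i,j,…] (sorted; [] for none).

[0] flags=1000 → (cmp)
[1] flags=1000 HI?F → skip
[2] flags=1000 MI?T → r4=0x30
[3] flags=0011 → (cmp)
[4] flags=0011 GT?F → skip
[5] flags=0011 GE?F → skip
[6] flags=0011 VC?F → skip

EXEC = [2]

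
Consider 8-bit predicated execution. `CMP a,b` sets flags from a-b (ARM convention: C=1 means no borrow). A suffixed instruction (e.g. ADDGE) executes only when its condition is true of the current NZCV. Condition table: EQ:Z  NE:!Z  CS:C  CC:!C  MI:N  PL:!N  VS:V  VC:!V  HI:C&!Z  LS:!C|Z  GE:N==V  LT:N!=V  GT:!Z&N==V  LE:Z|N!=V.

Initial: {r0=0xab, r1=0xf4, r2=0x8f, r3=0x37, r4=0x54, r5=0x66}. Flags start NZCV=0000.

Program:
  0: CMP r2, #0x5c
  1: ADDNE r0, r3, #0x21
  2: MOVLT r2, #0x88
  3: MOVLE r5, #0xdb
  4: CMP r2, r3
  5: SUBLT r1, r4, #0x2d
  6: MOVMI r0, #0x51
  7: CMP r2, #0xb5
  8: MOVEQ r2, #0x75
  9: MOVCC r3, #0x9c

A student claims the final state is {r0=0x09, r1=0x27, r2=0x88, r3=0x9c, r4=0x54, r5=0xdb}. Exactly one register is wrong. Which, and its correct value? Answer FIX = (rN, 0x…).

[0] flags=0011 → (cmp)
[1] flags=0011 NE?T → r0=0x58
[2] flags=0011 LT?T → r2=0x88
[3] flags=0011 LE?T → r5=0xdb
[4] flags=0011 → (cmp)
[5] flags=0011 LT?T → r1=0x27
[6] flags=0011 MI?F → skip
[7] flags=1000 → (cmp)
[8] flags=1000 EQ?F → skip
[9] flags=1000 CC?T → r3=0x9c

FIX = (r0, 0x58)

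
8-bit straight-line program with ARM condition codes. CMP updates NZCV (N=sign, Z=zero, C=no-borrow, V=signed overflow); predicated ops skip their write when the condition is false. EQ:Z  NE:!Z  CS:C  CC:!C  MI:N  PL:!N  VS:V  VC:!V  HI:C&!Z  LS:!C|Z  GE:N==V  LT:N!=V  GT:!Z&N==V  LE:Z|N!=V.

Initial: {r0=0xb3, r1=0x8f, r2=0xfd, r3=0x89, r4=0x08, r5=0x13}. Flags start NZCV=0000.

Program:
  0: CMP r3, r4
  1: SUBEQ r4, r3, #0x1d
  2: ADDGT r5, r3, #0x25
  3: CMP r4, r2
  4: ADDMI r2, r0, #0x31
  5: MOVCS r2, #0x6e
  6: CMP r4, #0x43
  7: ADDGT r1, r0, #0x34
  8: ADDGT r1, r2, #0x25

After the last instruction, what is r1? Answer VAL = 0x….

[0] flags=1010 → (cmp)
[1] flags=1010 EQ?F → skip
[2] flags=1010 GT?F → skip
[3] flags=0000 → (cmp)
[4] flags=0000 MI?F → skip
[5] flags=0000 CS?F → skip
[6] flags=1000 → (cmp)
[7] flags=1000 GT?F → skip
[8] flags=1000 GT?F → skip

VAL = 0x8f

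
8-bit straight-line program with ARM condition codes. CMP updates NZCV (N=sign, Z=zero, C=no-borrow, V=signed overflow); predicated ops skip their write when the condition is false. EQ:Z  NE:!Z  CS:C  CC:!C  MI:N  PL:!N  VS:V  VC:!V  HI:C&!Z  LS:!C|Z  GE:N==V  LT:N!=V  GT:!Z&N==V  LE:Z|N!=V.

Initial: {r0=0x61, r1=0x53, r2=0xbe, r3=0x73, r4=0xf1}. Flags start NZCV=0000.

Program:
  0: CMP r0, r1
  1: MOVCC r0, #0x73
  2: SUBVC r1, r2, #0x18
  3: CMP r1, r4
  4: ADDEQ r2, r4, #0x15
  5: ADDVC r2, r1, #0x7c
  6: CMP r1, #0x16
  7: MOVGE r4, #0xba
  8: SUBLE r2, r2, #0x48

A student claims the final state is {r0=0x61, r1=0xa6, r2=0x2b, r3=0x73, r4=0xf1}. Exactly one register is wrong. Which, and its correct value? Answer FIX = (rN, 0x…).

FIX = (r2, 0xda)

[0] flags=0010 → (cmp)
[1] flags=0010 CC?F → skip
[2] flags=0010 VC?T → r1=0xa6
[3] flags=1000 → (cmp)
[4] flags=1000 EQ?F → skip
[5] flags=1000 VC?T → r2=0x22
[6] flags=1010 → (cmp)
[7] flags=1010 GE?F → skip
[8] flags=1010 LE?T → r2=0xda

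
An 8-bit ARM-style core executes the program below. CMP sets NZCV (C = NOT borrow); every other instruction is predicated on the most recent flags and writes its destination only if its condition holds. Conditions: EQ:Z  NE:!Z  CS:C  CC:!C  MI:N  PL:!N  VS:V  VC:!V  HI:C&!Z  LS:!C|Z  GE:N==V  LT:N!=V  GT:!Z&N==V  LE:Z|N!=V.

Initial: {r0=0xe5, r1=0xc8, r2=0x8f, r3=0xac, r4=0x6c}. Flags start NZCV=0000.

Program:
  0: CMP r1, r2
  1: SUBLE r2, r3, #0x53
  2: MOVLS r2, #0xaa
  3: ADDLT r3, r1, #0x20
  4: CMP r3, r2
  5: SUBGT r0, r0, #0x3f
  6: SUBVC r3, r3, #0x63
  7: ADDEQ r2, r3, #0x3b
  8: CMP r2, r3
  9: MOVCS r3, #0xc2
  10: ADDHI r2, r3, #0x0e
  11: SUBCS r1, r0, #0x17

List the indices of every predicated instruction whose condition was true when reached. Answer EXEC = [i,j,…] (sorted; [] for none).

[0] flags=0010 → (cmp)
[1] flags=0010 LE?F → skip
[2] flags=0010 LS?F → skip
[3] flags=0010 LT?F → skip
[4] flags=0010 → (cmp)
[5] flags=0010 GT?T → r0=0xa6
[6] flags=0010 VC?T → r3=0x49
[7] flags=0010 EQ?F → skip
[8] flags=0011 → (cmp)
[9] flags=0011 CS?T → r3=0xc2
[10] flags=0011 HI?T → r2=0xd0
[11] flags=0011 CS?T → r1=0x8f

EXEC = [5,6,9,10,11]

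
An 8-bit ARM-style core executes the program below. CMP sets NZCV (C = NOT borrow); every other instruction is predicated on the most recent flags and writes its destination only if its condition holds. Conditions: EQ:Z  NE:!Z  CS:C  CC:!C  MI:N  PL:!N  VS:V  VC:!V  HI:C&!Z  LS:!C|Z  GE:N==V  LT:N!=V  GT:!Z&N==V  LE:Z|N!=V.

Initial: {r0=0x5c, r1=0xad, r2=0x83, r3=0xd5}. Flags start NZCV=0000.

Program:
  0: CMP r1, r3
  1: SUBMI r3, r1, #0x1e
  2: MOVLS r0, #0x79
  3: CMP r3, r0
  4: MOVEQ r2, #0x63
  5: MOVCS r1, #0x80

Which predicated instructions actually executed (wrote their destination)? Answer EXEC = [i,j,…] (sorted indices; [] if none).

[0] flags=1000 → (cmp)
[1] flags=1000 MI?T → r3=0x8f
[2] flags=1000 LS?T → r0=0x79
[3] flags=0011 → (cmp)
[4] flags=0011 EQ?F → skip
[5] flags=0011 CS?T → r1=0x80

EXEC = [1,2,5]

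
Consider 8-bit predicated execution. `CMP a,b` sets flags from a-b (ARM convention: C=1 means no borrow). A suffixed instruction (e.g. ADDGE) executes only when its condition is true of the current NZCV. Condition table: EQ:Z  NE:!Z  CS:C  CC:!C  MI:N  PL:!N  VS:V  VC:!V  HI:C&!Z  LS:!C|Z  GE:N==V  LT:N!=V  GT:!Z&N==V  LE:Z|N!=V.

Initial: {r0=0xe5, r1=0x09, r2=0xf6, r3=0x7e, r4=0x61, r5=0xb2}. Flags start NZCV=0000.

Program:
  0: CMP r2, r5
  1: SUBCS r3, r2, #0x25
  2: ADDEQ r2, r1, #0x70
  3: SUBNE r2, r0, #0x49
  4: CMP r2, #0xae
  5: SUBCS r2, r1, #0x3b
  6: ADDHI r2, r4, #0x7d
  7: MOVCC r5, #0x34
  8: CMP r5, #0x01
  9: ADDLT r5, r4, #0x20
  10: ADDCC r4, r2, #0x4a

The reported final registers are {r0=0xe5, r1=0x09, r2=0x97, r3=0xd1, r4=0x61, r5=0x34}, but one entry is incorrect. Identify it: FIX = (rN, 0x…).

FIX = (r2, 0x9c)

[0] flags=0010 → (cmp)
[1] flags=0010 CS?T → r3=0xd1
[2] flags=0010 EQ?F → skip
[3] flags=0010 NE?T → r2=0x9c
[4] flags=1000 → (cmp)
[5] flags=1000 CS?F → skip
[6] flags=1000 HI?F → skip
[7] flags=1000 CC?T → r5=0x34
[8] flags=0010 → (cmp)
[9] flags=0010 LT?F → skip
[10] flags=0010 CC?F → skip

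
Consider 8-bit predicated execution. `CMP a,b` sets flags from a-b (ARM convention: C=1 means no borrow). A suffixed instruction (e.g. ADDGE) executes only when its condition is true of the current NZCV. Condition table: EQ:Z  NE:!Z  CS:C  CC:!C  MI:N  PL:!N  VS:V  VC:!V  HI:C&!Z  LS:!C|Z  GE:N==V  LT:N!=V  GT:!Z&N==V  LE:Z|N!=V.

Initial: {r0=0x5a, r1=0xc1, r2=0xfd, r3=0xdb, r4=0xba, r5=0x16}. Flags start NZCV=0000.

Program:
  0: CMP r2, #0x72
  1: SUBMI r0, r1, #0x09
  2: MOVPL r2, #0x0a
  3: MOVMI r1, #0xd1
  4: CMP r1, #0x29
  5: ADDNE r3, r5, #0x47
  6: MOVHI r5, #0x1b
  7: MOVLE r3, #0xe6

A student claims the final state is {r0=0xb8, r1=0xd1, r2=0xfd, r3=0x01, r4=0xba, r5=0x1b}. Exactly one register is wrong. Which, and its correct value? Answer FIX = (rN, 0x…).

0: ✓ CMP  NZCV=1010
1: ✓ SUBMI  r0←0xb8
2: · MOVPL
3: ✓ MOVMI  r1←0xd1
4: ✓ CMP  NZCV=1010
5: ✓ ADDNE  r3←0x5d
6: ✓ MOVHI  r5←0x1b
7: ✓ MOVLE  r3←0xe6

FIX = (r3, 0xe6)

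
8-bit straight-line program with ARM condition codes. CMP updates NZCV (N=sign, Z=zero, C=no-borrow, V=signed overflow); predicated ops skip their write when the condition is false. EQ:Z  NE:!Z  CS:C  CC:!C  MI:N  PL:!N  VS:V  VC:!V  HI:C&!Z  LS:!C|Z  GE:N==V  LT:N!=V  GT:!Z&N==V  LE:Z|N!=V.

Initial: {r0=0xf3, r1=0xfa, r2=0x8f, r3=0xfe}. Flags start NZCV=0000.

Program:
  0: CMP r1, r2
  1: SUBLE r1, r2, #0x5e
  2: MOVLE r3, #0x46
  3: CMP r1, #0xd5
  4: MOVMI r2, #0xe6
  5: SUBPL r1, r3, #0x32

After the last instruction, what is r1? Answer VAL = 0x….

[0] flags=0010 → (cmp)
[1] flags=0010 LE?F → skip
[2] flags=0010 LE?F → skip
[3] flags=0010 → (cmp)
[4] flags=0010 MI?F → skip
[5] flags=0010 PL?T → r1=0xcc

VAL = 0xcc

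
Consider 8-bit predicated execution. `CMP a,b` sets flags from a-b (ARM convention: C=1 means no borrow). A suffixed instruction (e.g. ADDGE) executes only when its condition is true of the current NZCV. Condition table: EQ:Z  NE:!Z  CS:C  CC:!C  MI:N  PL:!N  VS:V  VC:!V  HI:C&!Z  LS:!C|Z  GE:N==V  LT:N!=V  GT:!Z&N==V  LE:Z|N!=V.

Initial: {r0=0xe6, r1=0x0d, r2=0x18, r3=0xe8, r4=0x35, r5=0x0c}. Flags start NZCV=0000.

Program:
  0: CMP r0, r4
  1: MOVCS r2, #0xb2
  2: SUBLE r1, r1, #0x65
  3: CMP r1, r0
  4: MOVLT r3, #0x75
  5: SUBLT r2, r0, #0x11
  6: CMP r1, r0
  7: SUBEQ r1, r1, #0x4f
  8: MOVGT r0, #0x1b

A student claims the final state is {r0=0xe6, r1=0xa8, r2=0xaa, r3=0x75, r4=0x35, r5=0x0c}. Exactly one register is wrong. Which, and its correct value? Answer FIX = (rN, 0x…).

FIX = (r2, 0xd5)

[0] flags=1010 → (cmp)
[1] flags=1010 CS?T → r2=0xb2
[2] flags=1010 LE?T → r1=0xa8
[3] flags=1000 → (cmp)
[4] flags=1000 LT?T → r3=0x75
[5] flags=1000 LT?T → r2=0xd5
[6] flags=1000 → (cmp)
[7] flags=1000 EQ?F → skip
[8] flags=1000 GT?F → skip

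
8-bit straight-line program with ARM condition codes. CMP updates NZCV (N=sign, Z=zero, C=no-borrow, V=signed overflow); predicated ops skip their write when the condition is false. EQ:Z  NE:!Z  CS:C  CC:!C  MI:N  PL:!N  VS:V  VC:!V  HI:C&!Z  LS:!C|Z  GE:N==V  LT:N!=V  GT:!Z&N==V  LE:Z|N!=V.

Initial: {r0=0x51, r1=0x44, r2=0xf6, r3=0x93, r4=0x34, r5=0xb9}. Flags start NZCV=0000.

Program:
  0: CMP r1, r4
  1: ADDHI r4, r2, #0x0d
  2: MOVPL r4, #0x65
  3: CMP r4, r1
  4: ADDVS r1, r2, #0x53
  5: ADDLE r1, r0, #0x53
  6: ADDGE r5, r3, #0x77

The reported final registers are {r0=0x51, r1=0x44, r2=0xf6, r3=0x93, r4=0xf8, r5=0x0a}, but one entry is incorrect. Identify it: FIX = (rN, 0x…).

FIX = (r4, 0x65)

0: ✓ CMP  NZCV=0010
1: ✓ ADDHI  r4←0x03
2: ✓ MOVPL  r4←0x65
3: ✓ CMP  NZCV=0010
4: · ADDVS
5: · ADDLE
6: ✓ ADDGE  r5←0x0a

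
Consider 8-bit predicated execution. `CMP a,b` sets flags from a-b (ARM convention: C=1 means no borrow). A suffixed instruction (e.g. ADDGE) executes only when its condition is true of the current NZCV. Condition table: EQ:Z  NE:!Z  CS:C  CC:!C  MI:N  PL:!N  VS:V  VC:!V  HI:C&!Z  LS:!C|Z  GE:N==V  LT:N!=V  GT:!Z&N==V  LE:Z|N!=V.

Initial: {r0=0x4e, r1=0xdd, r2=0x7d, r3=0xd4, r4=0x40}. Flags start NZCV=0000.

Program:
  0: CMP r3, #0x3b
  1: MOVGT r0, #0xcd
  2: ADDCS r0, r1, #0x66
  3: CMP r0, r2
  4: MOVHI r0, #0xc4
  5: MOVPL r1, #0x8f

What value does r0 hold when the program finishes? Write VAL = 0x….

VAL = 0x43

0: ✓ CMP  NZCV=1010
1: · MOVGT
2: ✓ ADDCS  r0←0x43
3: ✓ CMP  NZCV=1000
4: · MOVHI
5: · MOVPL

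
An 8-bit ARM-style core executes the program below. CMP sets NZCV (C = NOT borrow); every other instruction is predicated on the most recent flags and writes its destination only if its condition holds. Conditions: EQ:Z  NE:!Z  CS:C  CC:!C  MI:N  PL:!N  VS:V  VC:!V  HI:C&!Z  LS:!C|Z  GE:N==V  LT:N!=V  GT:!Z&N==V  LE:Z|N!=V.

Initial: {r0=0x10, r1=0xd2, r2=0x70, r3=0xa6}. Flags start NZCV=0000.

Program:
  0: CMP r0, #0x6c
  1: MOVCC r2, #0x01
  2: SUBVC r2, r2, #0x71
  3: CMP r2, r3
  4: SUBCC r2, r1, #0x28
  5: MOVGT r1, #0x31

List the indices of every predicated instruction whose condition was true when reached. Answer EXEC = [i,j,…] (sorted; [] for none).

[0] flags=1000 → (cmp)
[1] flags=1000 CC?T → r2=0x01
[2] flags=1000 VC?T → r2=0x90
[3] flags=1000 → (cmp)
[4] flags=1000 CC?T → r2=0xaa
[5] flags=1000 GT?F → skip

EXEC = [1,2,4]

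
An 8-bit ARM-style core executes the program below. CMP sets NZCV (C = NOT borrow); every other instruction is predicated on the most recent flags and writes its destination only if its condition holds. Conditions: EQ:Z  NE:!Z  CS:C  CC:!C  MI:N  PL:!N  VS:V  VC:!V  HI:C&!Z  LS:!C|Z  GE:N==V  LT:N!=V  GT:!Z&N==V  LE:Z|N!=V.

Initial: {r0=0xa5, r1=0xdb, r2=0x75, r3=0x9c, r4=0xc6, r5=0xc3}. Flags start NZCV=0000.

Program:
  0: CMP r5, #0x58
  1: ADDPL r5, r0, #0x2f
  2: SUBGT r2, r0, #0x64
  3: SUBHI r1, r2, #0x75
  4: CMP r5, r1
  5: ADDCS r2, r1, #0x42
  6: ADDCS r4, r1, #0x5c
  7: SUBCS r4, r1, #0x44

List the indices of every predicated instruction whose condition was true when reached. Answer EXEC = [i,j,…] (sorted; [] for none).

EXEC = [1,3,5,6,7]

[0] flags=0011 → (cmp)
[1] flags=0011 PL?T → r5=0xd4
[2] flags=0011 GT?F → skip
[3] flags=0011 HI?T → r1=0x00
[4] flags=1010 → (cmp)
[5] flags=1010 CS?T → r2=0x42
[6] flags=1010 CS?T → r4=0x5c
[7] flags=1010 CS?T → r4=0xbc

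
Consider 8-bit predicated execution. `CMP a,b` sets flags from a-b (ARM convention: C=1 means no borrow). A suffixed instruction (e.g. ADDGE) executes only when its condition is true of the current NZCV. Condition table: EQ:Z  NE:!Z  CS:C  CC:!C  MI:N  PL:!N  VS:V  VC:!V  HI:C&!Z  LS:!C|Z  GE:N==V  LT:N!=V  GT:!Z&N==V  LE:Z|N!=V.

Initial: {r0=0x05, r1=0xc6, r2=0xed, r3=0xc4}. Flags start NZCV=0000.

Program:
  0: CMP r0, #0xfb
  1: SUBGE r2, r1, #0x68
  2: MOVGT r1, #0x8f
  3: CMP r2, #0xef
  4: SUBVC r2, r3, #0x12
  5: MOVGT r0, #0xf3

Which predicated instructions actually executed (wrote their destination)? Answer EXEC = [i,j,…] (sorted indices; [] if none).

EXEC = [1,2,4,5]

[0] flags=0000 → (cmp)
[1] flags=0000 GE?T → r2=0x5e
[2] flags=0000 GT?T → r1=0x8f
[3] flags=0000 → (cmp)
[4] flags=0000 VC?T → r2=0xb2
[5] flags=0000 GT?T → r0=0xf3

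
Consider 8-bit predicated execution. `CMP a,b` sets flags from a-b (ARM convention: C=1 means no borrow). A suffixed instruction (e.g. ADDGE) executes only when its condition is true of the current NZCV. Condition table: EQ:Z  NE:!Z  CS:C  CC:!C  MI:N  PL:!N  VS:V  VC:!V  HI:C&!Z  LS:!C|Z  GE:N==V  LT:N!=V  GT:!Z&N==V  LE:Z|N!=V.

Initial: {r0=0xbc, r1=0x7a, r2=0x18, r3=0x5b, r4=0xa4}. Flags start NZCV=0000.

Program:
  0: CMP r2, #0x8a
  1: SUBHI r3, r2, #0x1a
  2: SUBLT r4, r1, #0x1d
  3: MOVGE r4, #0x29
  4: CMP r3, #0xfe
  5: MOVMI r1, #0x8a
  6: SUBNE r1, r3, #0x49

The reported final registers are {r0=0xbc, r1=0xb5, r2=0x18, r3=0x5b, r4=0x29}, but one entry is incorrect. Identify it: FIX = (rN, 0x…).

FIX = (r1, 0x12)

[0] flags=1001 → (cmp)
[1] flags=1001 HI?F → skip
[2] flags=1001 LT?F → skip
[3] flags=1001 GE?T → r4=0x29
[4] flags=0000 → (cmp)
[5] flags=0000 MI?F → skip
[6] flags=0000 NE?T → r1=0x12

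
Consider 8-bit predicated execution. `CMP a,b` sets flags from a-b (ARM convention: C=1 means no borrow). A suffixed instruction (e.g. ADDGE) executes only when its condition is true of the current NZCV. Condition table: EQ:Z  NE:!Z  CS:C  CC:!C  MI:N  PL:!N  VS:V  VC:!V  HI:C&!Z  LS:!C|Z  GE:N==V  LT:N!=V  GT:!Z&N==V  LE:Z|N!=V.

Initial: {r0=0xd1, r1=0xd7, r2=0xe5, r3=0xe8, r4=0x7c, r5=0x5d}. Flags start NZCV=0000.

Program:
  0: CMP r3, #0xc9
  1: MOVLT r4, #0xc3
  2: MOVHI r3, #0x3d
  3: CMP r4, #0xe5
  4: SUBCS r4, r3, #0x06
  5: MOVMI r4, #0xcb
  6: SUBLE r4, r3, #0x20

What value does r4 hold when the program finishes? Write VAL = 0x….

VAL = 0xcb

0: ✓ CMP  NZCV=0010
1: · MOVLT
2: ✓ MOVHI  r3←0x3d
3: ✓ CMP  NZCV=1001
4: · SUBCS
5: ✓ MOVMI  r4←0xcb
6: · SUBLE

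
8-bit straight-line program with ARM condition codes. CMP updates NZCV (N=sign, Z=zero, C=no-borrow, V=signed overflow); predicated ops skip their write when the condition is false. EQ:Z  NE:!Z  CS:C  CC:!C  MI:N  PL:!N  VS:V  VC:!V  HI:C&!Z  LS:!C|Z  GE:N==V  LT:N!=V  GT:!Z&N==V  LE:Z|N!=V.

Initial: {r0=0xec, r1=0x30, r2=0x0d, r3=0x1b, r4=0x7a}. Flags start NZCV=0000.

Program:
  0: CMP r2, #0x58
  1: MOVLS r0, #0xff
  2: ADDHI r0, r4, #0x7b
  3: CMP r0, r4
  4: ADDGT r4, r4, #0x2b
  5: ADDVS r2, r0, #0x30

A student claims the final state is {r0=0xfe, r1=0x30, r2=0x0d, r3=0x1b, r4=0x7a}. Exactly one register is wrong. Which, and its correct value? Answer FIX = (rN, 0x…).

FIX = (r0, 0xff)

0: ✓ CMP  NZCV=1000
1: ✓ MOVLS  r0←0xff
2: · ADDHI
3: ✓ CMP  NZCV=1010
4: · ADDGT
5: · ADDVS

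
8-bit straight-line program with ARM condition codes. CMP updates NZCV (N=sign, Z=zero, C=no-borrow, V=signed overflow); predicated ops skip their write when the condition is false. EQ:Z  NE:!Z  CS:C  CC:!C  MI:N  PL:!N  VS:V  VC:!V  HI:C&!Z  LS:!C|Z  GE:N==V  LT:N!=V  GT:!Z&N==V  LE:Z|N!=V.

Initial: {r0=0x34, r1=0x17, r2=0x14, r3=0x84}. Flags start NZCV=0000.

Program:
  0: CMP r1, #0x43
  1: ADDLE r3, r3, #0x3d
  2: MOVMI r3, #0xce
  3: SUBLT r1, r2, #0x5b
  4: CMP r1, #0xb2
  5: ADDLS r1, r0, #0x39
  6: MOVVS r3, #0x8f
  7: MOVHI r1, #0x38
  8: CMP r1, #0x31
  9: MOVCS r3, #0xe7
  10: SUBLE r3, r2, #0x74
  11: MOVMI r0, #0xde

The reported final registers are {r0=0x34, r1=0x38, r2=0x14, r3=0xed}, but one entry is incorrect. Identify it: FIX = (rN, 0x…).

0: ✓ CMP  NZCV=1000
1: ✓ ADDLE  r3←0xc1
2: ✓ MOVMI  r3←0xce
3: ✓ SUBLT  r1←0xb9
4: ✓ CMP  NZCV=0010
5: · ADDLS
6: · MOVVS
7: ✓ MOVHI  r1←0x38
8: ✓ CMP  NZCV=0010
9: ✓ MOVCS  r3←0xe7
10: · SUBLE
11: · MOVMI

FIX = (r3, 0xe7)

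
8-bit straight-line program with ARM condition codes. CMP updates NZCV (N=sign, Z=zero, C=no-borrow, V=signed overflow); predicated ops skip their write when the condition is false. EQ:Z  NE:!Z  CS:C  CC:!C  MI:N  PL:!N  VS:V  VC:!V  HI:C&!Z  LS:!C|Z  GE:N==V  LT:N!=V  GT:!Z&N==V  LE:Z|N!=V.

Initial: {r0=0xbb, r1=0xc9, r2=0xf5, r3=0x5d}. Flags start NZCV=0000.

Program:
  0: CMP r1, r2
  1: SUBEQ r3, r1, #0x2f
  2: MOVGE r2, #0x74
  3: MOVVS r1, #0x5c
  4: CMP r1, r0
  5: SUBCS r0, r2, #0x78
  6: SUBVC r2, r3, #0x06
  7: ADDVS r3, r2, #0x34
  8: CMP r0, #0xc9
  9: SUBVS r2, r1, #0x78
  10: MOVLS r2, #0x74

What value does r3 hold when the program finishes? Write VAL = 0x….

[0] flags=1000 → (cmp)
[1] flags=1000 EQ?F → skip
[2] flags=1000 GE?F → skip
[3] flags=1000 VS?F → skip
[4] flags=0010 → (cmp)
[5] flags=0010 CS?T → r0=0x7d
[6] flags=0010 VC?T → r2=0x57
[7] flags=0010 VS?F → skip
[8] flags=1001 → (cmp)
[9] flags=1001 VS?T → r2=0x51
[10] flags=1001 LS?T → r2=0x74

VAL = 0x5d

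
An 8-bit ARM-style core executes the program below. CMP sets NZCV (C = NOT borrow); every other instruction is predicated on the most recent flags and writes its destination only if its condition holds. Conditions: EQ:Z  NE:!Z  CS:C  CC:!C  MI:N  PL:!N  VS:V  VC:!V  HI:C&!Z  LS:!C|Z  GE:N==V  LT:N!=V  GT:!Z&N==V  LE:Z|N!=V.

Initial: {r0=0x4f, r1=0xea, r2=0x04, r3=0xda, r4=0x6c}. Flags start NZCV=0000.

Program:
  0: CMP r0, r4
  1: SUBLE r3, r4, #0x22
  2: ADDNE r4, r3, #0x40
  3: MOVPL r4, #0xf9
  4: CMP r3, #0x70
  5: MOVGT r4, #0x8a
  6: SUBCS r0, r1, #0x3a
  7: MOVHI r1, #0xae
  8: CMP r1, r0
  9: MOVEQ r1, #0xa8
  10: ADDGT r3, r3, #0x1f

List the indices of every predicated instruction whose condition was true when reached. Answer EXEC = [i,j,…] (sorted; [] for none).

EXEC = [1,2]

[0] flags=1000 → (cmp)
[1] flags=1000 LE?T → r3=0x4a
[2] flags=1000 NE?T → r4=0x8a
[3] flags=1000 PL?F → skip
[4] flags=1000 → (cmp)
[5] flags=1000 GT?F → skip
[6] flags=1000 CS?F → skip
[7] flags=1000 HI?F → skip
[8] flags=1010 → (cmp)
[9] flags=1010 EQ?F → skip
[10] flags=1010 GT?F → skip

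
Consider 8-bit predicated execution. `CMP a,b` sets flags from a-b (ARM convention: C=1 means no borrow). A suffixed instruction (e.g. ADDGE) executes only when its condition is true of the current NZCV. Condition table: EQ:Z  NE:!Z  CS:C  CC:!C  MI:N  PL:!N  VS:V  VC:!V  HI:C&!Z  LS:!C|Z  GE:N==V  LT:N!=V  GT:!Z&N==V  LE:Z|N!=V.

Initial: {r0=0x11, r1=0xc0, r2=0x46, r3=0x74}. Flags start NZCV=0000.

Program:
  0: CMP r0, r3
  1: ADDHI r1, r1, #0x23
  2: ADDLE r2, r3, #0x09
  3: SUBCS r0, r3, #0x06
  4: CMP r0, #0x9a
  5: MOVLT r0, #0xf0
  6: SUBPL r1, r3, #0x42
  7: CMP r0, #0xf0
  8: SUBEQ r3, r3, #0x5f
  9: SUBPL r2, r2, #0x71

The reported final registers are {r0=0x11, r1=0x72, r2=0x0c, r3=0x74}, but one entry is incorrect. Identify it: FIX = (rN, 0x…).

0: ✓ CMP  NZCV=1000
1: · ADDHI
2: ✓ ADDLE  r2←0x7d
3: · SUBCS
4: ✓ CMP  NZCV=0000
5: · MOVLT
6: ✓ SUBPL  r1←0x32
7: ✓ CMP  NZCV=0000
8: · SUBEQ
9: ✓ SUBPL  r2←0x0c

FIX = (r1, 0x32)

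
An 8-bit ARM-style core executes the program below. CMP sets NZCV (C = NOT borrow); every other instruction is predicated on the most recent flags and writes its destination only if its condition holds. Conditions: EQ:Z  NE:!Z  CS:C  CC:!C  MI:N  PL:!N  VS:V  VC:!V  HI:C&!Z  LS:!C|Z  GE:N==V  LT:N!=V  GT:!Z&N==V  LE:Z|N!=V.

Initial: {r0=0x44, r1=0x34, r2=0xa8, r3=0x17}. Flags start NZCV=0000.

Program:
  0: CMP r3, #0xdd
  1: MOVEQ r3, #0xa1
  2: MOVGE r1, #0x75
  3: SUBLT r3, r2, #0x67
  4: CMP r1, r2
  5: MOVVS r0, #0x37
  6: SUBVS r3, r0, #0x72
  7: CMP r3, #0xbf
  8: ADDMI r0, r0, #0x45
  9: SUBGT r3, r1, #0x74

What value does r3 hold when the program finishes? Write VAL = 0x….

0: ✓ CMP  NZCV=0000
1: · MOVEQ
2: ✓ MOVGE  r1←0x75
3: · SUBLT
4: ✓ CMP  NZCV=1001
5: ✓ MOVVS  r0←0x37
6: ✓ SUBVS  r3←0xc5
7: ✓ CMP  NZCV=0010
8: · ADDMI
9: ✓ SUBGT  r3←0x01

VAL = 0x01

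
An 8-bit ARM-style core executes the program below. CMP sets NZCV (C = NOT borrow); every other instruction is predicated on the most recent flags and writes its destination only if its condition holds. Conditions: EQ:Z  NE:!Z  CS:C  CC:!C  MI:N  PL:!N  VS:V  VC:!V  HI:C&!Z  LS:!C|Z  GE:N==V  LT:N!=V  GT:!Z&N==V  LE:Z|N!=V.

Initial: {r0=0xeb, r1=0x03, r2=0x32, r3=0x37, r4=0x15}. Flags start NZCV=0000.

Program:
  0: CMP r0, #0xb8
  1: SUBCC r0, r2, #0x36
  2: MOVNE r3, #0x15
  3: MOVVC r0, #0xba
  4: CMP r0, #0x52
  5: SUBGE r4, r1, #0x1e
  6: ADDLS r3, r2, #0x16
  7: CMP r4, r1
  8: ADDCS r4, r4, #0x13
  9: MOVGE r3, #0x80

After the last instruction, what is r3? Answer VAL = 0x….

VAL = 0x80

[0] flags=0010 → (cmp)
[1] flags=0010 CC?F → skip
[2] flags=0010 NE?T → r3=0x15
[3] flags=0010 VC?T → r0=0xba
[4] flags=0011 → (cmp)
[5] flags=0011 GE?F → skip
[6] flags=0011 LS?F → skip
[7] flags=0010 → (cmp)
[8] flags=0010 CS?T → r4=0x28
[9] flags=0010 GE?T → r3=0x80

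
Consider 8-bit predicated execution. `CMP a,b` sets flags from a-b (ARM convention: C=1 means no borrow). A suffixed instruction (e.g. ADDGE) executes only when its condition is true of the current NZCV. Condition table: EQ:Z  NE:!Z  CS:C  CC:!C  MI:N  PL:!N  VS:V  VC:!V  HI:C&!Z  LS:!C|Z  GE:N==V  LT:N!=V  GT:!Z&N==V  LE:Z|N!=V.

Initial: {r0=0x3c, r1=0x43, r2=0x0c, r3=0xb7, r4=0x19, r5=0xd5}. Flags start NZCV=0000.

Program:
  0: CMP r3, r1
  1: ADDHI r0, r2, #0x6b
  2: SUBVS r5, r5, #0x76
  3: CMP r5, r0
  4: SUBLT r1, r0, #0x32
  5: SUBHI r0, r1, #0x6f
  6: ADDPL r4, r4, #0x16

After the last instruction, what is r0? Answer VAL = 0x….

[0] flags=0011 → (cmp)
[1] flags=0011 HI?T → r0=0x77
[2] flags=0011 VS?T → r5=0x5f
[3] flags=1000 → (cmp)
[4] flags=1000 LT?T → r1=0x45
[5] flags=1000 HI?F → skip
[6] flags=1000 PL?F → skip

VAL = 0x77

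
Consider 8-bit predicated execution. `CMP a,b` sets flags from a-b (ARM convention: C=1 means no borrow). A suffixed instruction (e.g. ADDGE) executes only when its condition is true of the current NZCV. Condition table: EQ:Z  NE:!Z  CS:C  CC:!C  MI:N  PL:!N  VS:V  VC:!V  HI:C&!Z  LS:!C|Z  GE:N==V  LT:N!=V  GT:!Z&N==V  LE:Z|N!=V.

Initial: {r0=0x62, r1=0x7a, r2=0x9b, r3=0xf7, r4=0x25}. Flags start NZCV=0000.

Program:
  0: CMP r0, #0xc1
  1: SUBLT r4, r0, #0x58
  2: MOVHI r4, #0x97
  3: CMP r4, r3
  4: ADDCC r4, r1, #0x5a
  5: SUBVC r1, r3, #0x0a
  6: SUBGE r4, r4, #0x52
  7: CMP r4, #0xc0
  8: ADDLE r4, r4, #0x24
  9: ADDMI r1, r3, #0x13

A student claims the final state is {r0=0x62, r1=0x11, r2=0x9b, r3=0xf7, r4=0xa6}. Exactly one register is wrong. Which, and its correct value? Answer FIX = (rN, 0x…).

0: ✓ CMP  NZCV=1001
1: · SUBLT
2: · MOVHI
3: ✓ CMP  NZCV=0000
4: ✓ ADDCC  r4←0xd4
5: ✓ SUBVC  r1←0xed
6: ✓ SUBGE  r4←0x82
7: ✓ CMP  NZCV=1000
8: ✓ ADDLE  r4←0xa6
9: ✓ ADDMI  r1←0x0a

FIX = (r1, 0x0a)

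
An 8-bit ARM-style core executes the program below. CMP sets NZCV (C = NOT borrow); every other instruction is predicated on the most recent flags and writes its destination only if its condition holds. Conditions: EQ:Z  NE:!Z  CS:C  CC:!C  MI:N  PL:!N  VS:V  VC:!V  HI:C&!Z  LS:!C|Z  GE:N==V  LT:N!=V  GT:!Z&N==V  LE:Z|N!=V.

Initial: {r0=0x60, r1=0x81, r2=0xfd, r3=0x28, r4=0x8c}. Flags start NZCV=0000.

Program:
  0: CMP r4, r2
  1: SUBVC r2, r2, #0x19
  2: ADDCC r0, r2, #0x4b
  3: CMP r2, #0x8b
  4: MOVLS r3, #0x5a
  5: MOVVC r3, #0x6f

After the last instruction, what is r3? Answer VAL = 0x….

0: ✓ CMP  NZCV=1000
1: ✓ SUBVC  r2←0xe4
2: ✓ ADDCC  r0←0x2f
3: ✓ CMP  NZCV=0010
4: · MOVLS
5: ✓ MOVVC  r3←0x6f

VAL = 0x6f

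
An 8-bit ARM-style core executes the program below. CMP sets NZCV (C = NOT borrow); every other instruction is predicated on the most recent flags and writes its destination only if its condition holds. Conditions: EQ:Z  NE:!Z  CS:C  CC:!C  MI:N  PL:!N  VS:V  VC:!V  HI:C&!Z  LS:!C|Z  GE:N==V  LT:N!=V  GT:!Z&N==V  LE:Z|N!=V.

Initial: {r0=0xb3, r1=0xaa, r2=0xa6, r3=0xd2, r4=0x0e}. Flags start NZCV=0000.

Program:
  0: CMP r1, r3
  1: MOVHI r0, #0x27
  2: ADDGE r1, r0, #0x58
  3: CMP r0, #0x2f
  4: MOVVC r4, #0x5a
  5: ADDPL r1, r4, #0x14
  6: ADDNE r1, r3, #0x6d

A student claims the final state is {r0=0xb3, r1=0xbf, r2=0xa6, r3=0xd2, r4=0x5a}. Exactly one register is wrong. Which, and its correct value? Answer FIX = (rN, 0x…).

0: ✓ CMP  NZCV=1000
1: · MOVHI
2: · ADDGE
3: ✓ CMP  NZCV=1010
4: ✓ MOVVC  r4←0x5a
5: · ADDPL
6: ✓ ADDNE  r1←0x3f

FIX = (r1, 0x3f)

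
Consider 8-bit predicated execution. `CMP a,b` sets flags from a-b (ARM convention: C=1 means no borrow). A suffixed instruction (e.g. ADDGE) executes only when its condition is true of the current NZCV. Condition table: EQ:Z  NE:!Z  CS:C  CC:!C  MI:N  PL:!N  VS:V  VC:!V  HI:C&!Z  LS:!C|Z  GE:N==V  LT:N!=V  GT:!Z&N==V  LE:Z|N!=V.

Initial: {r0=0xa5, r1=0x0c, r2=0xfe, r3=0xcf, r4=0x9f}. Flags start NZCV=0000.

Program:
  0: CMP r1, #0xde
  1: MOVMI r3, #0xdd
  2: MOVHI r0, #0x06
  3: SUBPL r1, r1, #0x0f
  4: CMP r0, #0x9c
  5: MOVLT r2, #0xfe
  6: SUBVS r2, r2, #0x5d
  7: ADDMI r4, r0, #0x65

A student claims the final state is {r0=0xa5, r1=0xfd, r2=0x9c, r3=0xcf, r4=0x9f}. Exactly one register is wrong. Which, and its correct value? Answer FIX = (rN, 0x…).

FIX = (r2, 0xfe)

0: ✓ CMP  NZCV=0000
1: · MOVMI
2: · MOVHI
3: ✓ SUBPL  r1←0xfd
4: ✓ CMP  NZCV=0010
5: · MOVLT
6: · SUBVS
7: · ADDMI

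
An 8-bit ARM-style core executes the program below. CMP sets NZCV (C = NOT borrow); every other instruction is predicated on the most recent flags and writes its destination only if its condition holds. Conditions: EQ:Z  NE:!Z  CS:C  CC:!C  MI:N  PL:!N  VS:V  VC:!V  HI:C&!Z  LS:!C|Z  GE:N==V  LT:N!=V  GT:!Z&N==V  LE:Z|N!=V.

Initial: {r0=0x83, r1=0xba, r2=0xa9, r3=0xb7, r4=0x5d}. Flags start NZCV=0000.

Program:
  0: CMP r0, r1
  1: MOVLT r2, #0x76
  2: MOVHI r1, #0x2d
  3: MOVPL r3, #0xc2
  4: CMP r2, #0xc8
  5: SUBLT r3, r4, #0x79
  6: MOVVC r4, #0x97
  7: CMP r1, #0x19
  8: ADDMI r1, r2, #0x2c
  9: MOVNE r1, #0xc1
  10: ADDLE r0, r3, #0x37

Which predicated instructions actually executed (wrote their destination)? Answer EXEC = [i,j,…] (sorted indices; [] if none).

EXEC = [1,8,9,10]

[0] flags=1000 → (cmp)
[1] flags=1000 LT?T → r2=0x76
[2] flags=1000 HI?F → skip
[3] flags=1000 PL?F → skip
[4] flags=1001 → (cmp)
[5] flags=1001 LT?F → skip
[6] flags=1001 VC?F → skip
[7] flags=1010 → (cmp)
[8] flags=1010 MI?T → r1=0xa2
[9] flags=1010 NE?T → r1=0xc1
[10] flags=1010 LE?T → r0=0xee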